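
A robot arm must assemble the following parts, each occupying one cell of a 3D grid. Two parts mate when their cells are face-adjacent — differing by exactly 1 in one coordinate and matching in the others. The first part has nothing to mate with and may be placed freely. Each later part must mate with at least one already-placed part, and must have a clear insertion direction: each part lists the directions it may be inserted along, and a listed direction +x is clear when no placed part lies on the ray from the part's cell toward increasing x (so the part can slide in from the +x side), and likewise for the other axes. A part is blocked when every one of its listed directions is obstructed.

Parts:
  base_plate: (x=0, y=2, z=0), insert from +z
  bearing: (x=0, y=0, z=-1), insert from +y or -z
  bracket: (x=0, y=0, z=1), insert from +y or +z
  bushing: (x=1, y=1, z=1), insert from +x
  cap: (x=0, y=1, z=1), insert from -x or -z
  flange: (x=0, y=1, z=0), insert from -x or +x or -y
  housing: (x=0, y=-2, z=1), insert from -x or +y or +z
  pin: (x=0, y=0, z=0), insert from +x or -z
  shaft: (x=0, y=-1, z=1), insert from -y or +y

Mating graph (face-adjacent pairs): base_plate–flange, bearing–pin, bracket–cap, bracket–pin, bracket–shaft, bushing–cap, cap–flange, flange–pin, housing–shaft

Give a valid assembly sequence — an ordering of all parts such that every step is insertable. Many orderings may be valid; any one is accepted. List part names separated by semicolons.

bearing; pin; bracket; cap; bushing; shaft; housing; flange; base_plate

1. bearing@(0, 0, -1) [+y clear] — {bearing}
2. pin@(0, 0, 0) [+x clear] — {bearing, pin}
3. bracket@(0, 0, 1) [+y clear] — {bearing, bracket, pin}
4. cap@(0, 1, 1) [-x clear] — {bearing, bracket, cap, pin}
5. bushing@(1, 1, 1) [+x clear] — {bearing, bracket, bushing, cap, pin}
6. shaft@(0, -1, 1) [-y clear] — {bearing, bracket, bushing, cap, pin, shaft}
7. housing@(0, -2, 1) [-x clear] — {bearing, bracket, bushing, cap, housing, pin, shaft}
8. flange@(0, 1, 0) [-x clear] — {bearing, bracket, bushing, cap, flange, housing, pin, shaft}
9. base_plate@(0, 2, 0) [+z clear] — {base_plate, bearing, bracket, bushing, cap, flange, housing, pin, shaft}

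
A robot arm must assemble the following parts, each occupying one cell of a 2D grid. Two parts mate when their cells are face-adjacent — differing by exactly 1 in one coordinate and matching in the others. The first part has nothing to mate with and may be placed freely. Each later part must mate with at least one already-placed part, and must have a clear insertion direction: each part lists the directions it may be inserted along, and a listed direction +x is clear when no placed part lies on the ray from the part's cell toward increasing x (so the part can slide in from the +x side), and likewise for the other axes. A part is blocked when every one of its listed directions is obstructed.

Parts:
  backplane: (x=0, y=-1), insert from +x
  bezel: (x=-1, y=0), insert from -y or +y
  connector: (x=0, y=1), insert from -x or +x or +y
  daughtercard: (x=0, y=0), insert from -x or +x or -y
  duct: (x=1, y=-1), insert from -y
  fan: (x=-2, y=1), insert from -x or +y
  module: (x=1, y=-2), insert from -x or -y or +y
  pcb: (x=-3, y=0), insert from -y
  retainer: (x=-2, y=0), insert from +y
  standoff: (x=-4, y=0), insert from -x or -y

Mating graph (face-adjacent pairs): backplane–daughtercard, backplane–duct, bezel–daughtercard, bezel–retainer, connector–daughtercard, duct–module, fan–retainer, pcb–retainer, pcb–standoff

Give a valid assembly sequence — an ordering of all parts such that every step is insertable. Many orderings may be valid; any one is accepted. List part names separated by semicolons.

pcb; standoff; retainer; bezel; fan; daughtercard; connector; backplane; duct; module

1. pcb@(-3, 0) [-y clear] — {pcb}
2. standoff@(-4, 0) [-x clear] — {pcb, standoff}
3. retainer@(-2, 0) [+y clear] — {pcb, retainer, standoff}
4. bezel@(-1, 0) [-y clear] — {bezel, pcb, retainer, standoff}
5. fan@(-2, 1) [-x clear] — {bezel, fan, pcb, retainer, standoff}
6. daughtercard@(0, 0) [+x clear] — {bezel, daughtercard, fan, pcb, retainer, standoff}
7. connector@(0, 1) [+x clear] — {bezel, connector, daughtercard, fan, pcb, retainer, standoff}
8. backplane@(0, -1) [+x clear] — {backplane, bezel, connector, daughtercard, fan, pcb, retainer, standoff}
9. duct@(1, -1) [-y clear] — {backplane, bezel, connector, daughtercard, duct, fan, pcb, retainer, standoff}
10. module@(1, -2) [-x clear] — {backplane, bezel, connector, daughtercard, duct, fan, module, pcb, retainer, standoff}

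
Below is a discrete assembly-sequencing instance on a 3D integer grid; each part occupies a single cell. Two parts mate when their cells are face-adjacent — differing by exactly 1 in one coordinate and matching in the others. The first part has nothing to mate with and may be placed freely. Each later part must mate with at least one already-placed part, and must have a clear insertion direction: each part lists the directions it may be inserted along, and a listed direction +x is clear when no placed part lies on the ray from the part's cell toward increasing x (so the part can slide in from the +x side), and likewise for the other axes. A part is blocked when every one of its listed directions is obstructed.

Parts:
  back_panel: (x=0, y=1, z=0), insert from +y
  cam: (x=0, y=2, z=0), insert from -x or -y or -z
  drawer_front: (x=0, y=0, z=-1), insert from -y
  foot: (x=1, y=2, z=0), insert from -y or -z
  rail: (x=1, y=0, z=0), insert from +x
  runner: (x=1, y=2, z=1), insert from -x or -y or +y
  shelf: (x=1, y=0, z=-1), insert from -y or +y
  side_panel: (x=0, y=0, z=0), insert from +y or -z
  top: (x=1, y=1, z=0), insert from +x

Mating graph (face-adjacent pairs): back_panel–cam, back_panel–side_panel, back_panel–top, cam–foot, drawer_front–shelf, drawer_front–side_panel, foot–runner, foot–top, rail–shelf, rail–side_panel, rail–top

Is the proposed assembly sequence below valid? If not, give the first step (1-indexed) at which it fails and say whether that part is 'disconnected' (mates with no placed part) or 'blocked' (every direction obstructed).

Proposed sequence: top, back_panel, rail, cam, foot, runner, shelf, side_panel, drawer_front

1. top@(1, 1, 0) [+x clear] — {top}
2. back_panel@(0, 1, 0) [+y clear] — {back_panel, top}
3. rail@(1, 0, 0) [+x clear] — {back_panel, rail, top}
4. cam@(0, 2, 0) [-x clear] — {back_panel, cam, rail, top}
5. foot@(1, 2, 0) [-z clear] — {back_panel, cam, foot, rail, top}
6. runner@(1, 2, 1) [-x clear] — {back_panel, cam, foot, rail, runner, top}
7. shelf@(1, 0, -1) [-y clear] — {back_panel, cam, foot, rail, runner, shelf, top}
8. side_panel@(0, 0, 0) [-z clear] — {back_panel, cam, foot, rail, runner, shelf, side_panel, top}
9. drawer_front@(0, 0, -1) [-y clear] — {back_panel, cam, drawer_front, foot, rail, runner, shelf, side_panel, top}

Valid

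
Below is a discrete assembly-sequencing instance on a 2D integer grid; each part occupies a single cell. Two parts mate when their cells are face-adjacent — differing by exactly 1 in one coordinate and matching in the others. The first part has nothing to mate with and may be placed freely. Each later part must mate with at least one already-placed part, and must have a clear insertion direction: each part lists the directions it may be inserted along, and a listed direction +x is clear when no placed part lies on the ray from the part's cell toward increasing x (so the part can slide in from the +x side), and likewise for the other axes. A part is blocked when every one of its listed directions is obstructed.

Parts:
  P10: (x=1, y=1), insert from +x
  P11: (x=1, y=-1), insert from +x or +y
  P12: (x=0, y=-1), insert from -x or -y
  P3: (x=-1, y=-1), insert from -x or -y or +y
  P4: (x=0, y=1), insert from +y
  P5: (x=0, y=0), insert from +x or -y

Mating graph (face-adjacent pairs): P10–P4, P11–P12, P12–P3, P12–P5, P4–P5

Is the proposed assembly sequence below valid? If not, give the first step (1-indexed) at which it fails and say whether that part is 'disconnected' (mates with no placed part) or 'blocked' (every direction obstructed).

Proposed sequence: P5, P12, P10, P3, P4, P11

Invalid at step 3 (disconnected)

1. P5@(0, 0) [+x clear] — {P5}
2. P12@(0, -1) [-x clear] — {P12, P5}
3. P10@(1, 1) — no placed neighbour ⇒ disconnected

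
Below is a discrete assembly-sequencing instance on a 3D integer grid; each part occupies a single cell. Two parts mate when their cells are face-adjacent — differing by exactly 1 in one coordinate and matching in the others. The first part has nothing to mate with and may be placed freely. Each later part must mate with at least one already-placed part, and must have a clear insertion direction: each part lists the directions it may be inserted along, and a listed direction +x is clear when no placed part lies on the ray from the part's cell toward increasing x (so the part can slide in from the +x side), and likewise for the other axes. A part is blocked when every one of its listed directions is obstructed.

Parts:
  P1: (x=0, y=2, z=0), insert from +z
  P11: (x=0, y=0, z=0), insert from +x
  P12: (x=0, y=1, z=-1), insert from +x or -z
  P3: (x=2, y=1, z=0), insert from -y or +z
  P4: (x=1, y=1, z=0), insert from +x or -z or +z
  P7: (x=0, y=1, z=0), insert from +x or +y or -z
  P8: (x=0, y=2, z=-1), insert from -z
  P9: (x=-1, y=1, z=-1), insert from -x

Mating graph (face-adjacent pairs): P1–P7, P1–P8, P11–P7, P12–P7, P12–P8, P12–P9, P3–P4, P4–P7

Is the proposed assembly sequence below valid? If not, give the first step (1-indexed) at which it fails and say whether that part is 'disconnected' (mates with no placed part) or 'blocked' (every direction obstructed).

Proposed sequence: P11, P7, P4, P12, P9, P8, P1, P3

Valid

1. P11@(0, 0, 0) [+x clear] — {P11}
2. P7@(0, 1, 0) [+x clear] — {P11, P7}
3. P4@(1, 1, 0) [+x clear] — {P11, P4, P7}
4. P12@(0, 1, -1) [+x clear] — {P11, P12, P4, P7}
5. P9@(-1, 1, -1) [-x clear] — {P11, P12, P4, P7, P9}
6. P8@(0, 2, -1) [-z clear] — {P11, P12, P4, P7, P8, P9}
7. P1@(0, 2, 0) [+z clear] — {P1, P11, P12, P4, P7, P8, P9}
8. P3@(2, 1, 0) [-y clear] — {P1, P11, P12, P3, P4, P7, P8, P9}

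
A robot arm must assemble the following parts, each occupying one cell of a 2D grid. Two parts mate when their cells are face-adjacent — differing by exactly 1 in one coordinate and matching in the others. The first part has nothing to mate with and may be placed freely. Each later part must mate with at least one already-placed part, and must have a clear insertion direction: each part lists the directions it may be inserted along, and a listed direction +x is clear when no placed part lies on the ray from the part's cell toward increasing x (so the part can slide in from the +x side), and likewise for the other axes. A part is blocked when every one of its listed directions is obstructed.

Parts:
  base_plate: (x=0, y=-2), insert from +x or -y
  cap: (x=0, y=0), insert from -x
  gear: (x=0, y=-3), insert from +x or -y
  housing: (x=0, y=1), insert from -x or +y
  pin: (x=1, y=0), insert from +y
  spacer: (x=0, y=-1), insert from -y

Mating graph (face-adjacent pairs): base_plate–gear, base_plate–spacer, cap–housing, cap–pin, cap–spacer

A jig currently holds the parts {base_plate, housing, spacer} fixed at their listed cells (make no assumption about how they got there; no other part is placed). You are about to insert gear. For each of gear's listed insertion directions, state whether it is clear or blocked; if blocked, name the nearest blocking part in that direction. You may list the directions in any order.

+x: ray from gear(0, -3) has no placed part ⇒ clear
-y: ray from gear(0, -3) has no placed part ⇒ clear

+x: clear; -y: clear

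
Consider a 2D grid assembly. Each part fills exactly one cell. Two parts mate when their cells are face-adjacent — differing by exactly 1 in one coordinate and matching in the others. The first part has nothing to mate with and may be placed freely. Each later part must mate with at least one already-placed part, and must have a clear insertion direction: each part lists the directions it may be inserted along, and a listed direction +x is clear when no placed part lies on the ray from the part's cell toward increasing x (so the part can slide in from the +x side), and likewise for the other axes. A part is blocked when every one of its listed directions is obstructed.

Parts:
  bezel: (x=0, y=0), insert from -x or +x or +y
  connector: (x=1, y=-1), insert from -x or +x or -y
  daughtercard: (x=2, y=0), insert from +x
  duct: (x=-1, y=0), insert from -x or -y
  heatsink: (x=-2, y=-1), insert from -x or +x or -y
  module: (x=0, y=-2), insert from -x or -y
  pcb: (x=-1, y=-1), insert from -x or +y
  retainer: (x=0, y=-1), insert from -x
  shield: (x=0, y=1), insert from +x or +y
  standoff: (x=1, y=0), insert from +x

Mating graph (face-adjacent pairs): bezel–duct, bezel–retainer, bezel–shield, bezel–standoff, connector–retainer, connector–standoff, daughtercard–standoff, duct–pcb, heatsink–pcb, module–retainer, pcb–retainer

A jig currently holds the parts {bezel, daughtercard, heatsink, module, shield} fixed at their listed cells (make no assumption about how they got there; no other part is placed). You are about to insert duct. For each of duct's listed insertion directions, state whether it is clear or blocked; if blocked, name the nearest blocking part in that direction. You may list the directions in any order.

-x: clear; -y: clear

-x: ray from duct(-1, 0) has no placed part ⇒ clear
-y: ray from duct(-1, 0) has no placed part ⇒ clear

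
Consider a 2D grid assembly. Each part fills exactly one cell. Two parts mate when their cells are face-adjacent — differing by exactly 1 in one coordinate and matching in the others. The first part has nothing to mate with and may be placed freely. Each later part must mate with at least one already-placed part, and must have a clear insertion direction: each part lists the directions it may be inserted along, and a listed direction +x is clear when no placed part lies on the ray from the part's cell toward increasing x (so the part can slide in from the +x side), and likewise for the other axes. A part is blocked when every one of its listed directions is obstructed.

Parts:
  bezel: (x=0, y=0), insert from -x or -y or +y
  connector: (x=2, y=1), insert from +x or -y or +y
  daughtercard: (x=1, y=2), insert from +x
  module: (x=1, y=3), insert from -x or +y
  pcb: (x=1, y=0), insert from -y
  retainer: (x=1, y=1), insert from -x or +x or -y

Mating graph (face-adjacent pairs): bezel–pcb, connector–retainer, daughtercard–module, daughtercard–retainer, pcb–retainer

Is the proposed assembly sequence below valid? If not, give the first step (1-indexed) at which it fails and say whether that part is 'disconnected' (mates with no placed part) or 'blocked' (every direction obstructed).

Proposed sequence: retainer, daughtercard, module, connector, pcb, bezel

1. retainer@(1, 1) [-x clear] — {retainer}
2. daughtercard@(1, 2) [+x clear] — {daughtercard, retainer}
3. module@(1, 3) [-x clear] — {daughtercard, module, retainer}
4. connector@(2, 1) [+x clear] — {connector, daughtercard, module, retainer}
5. pcb@(1, 0) [-y clear] — {connector, daughtercard, module, pcb, retainer}
6. bezel@(0, 0) [-x clear] — {bezel, connector, daughtercard, module, pcb, retainer}

Valid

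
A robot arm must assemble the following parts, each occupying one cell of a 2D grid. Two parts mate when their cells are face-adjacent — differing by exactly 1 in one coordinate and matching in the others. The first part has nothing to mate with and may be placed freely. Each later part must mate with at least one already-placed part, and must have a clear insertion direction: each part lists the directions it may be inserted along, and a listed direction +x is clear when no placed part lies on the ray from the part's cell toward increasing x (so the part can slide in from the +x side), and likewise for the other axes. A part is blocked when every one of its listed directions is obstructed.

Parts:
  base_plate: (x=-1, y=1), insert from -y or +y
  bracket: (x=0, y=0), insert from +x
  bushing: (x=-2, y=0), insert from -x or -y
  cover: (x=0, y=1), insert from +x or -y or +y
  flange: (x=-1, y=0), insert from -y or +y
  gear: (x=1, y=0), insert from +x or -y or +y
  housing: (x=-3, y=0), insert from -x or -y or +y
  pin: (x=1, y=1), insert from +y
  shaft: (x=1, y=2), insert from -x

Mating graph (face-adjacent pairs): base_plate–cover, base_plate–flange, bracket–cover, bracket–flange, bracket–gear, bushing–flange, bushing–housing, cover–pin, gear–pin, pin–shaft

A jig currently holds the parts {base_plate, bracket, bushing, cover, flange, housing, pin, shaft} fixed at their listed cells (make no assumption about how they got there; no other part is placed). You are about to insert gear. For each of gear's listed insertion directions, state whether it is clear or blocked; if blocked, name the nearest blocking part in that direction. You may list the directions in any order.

+x: ray from gear(1, 0) has no placed part ⇒ clear
-y: ray from gear(1, 0) has no placed part ⇒ clear
+y: nearest on ray is pin@(1, 1) ⇒ blocked

+x: clear; +y: blocked by pin; -y: clear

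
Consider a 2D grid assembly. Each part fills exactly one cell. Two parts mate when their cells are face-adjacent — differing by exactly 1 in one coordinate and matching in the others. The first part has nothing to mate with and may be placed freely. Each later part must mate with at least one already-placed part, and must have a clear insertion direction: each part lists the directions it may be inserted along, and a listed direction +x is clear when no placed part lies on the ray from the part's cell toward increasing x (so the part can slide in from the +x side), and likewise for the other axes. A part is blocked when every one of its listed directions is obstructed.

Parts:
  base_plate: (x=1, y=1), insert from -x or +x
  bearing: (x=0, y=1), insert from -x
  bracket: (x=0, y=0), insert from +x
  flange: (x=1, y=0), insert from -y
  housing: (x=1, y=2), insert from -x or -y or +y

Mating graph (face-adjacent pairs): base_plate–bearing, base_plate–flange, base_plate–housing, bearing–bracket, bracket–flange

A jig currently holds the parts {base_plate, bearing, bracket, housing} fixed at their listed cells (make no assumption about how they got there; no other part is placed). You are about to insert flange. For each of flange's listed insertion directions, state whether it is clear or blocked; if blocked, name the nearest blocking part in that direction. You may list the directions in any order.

-y: ray from flange(1, 0) has no placed part ⇒ clear

-y: clear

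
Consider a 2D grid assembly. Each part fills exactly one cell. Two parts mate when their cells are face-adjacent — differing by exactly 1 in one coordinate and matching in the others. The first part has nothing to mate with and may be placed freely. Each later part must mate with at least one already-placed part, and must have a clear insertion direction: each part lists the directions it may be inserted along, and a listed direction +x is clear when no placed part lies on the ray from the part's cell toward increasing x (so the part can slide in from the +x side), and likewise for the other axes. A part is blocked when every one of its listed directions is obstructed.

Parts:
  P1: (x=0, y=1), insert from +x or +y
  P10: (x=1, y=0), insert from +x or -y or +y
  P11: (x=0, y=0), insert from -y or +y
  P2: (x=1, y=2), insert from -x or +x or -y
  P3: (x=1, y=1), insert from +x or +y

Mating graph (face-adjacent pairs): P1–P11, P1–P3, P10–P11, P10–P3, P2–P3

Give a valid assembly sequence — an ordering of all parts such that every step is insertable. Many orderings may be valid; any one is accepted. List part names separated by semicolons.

1. P10@(1, 0) [+x clear] — {P10}
2. P11@(0, 0) [-y clear] — {P10, P11}
3. P3@(1, 1) [+x clear] — {P10, P11, P3}
4. P2@(1, 2) [-x clear] — {P10, P11, P2, P3}
5. P1@(0, 1) [+y clear] — {P1, P10, P11, P2, P3}

P10; P11; P3; P2; P1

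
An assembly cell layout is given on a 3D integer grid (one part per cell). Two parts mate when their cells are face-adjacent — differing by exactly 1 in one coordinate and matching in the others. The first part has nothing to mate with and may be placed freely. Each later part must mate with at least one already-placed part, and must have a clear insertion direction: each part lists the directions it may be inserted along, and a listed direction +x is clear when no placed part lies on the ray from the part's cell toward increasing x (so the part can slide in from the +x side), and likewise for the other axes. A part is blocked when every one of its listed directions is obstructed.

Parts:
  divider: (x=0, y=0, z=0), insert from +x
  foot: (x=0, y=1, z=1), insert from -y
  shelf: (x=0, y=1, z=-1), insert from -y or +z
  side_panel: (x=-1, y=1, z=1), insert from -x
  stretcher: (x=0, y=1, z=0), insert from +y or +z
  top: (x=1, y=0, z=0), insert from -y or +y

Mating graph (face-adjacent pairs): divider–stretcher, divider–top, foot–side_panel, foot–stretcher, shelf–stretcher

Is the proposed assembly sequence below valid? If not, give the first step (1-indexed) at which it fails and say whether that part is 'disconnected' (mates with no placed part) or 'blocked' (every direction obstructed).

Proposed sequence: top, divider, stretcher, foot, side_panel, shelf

Invalid at step 2 (blocked)

1. top@(1, 0, 0) [-y clear] — {top}
2. divider@(0, 0, 0) — +x all obstructed ⇒ blocked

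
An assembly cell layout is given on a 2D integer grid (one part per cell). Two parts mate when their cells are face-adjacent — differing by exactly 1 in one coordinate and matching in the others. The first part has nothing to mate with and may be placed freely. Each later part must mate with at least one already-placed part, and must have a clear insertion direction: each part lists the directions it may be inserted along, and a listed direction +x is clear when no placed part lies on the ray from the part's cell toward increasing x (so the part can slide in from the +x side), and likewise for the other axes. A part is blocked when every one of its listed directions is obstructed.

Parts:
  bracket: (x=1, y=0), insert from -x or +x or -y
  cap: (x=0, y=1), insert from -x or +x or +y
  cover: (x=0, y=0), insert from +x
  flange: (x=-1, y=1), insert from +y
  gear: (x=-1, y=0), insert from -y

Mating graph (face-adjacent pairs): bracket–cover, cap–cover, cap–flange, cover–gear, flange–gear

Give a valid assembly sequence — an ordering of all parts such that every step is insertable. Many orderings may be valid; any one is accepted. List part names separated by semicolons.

gear; flange; cover; bracket; cap

1. gear@(-1, 0) [-y clear] — {gear}
2. flange@(-1, 1) [+y clear] — {flange, gear}
3. cover@(0, 0) [+x clear] — {cover, flange, gear}
4. bracket@(1, 0) [+x clear] — {bracket, cover, flange, gear}
5. cap@(0, 1) [+x clear] — {bracket, cap, cover, flange, gear}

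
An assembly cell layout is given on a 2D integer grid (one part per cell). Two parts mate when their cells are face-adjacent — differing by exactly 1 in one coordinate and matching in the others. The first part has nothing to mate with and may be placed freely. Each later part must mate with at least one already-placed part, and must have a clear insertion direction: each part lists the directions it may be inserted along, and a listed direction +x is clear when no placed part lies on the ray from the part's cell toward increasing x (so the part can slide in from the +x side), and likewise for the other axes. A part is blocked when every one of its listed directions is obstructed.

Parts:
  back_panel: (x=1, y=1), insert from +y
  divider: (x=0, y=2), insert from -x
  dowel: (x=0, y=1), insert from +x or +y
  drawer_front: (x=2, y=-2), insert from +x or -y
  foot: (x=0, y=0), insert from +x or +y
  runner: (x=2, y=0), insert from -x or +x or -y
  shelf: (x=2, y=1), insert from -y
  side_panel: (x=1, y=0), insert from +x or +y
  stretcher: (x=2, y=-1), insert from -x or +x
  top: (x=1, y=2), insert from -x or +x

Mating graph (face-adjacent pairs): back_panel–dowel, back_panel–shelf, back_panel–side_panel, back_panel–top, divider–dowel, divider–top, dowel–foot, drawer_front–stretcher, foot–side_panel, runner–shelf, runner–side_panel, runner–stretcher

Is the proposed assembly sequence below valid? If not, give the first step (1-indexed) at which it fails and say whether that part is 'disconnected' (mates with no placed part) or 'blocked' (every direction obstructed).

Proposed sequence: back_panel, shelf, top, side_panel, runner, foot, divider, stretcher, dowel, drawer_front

Invalid at step 9 (blocked)

1. back_panel@(1, 1) [+y clear] — {back_panel}
2. shelf@(2, 1) [-y clear] — {back_panel, shelf}
3. top@(1, 2) [-x clear] — {back_panel, shelf, top}
4. side_panel@(1, 0) [+x clear] — {back_panel, shelf, side_panel, top}
5. runner@(2, 0) [+x clear] — {back_panel, runner, shelf, side_panel, top}
6. foot@(0, 0) [+y clear] — {back_panel, foot, runner, shelf, side_panel, top}
7. divider@(0, 2) [-x clear] — {back_panel, divider, foot, runner, shelf, side_panel, top}
8. stretcher@(2, -1) [-x clear] — {back_panel, divider, foot, runner, shelf, side_panel, stretcher, top}
9. dowel@(0, 1) — +x/+y all obstructed ⇒ blocked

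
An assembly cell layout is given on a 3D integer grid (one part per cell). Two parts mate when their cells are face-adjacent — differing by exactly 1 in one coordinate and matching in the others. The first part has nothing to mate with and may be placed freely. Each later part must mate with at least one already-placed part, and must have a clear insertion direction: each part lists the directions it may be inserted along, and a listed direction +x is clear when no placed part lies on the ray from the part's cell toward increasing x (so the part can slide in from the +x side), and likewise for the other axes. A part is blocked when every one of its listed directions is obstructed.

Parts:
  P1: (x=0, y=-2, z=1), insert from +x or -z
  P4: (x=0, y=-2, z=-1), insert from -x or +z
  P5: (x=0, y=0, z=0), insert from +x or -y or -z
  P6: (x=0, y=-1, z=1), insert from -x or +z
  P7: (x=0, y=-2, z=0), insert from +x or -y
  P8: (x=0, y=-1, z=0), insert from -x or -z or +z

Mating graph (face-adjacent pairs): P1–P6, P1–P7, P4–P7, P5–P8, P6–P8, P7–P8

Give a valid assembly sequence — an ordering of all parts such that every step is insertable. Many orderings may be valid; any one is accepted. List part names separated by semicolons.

1. P6@(0, -1, 1) [-x clear] — {P6}
2. P8@(0, -1, 0) [-x clear] — {P6, P8}
3. P5@(0, 0, 0) [+x clear] — {P5, P6, P8}
4. P7@(0, -2, 0) [+x clear] — {P5, P6, P7, P8}
5. P4@(0, -2, -1) [-x clear] — {P4, P5, P6, P7, P8}
6. P1@(0, -2, 1) [+x clear] — {P1, P4, P5, P6, P7, P8}

P6; P8; P5; P7; P4; P1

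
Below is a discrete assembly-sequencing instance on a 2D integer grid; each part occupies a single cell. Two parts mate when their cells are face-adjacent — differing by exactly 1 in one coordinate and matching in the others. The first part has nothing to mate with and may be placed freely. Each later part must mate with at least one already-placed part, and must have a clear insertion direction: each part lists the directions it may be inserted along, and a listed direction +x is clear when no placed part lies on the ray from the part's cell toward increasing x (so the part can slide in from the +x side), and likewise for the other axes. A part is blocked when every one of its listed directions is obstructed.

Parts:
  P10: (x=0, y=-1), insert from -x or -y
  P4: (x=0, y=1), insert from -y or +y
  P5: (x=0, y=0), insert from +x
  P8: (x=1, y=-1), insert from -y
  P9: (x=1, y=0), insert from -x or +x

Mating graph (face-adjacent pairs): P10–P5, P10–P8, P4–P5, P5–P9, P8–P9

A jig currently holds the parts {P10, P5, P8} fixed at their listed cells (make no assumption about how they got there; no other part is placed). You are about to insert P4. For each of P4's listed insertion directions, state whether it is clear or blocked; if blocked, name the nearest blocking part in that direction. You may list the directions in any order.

-y: nearest on ray is P5@(0, 0) ⇒ blocked
+y: ray from P4(0, 1) has no placed part ⇒ clear

+y: clear; -y: blocked by P5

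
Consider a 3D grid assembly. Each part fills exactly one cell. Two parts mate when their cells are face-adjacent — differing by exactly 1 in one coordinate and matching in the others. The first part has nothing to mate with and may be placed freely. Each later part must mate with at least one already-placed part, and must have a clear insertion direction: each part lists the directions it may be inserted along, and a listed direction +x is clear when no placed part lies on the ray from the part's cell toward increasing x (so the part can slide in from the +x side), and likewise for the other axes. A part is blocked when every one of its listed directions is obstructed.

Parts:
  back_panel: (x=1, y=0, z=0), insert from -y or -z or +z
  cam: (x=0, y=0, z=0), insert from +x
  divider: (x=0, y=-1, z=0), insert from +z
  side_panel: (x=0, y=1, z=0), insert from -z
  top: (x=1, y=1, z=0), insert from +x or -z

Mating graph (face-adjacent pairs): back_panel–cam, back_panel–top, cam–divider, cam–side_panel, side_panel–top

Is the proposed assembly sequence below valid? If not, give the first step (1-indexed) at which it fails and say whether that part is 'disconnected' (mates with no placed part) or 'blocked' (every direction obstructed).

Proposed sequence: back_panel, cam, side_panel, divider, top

Invalid at step 2 (blocked)

1. back_panel@(1, 0, 0) [-y clear] — {back_panel}
2. cam@(0, 0, 0) — +x all obstructed ⇒ blocked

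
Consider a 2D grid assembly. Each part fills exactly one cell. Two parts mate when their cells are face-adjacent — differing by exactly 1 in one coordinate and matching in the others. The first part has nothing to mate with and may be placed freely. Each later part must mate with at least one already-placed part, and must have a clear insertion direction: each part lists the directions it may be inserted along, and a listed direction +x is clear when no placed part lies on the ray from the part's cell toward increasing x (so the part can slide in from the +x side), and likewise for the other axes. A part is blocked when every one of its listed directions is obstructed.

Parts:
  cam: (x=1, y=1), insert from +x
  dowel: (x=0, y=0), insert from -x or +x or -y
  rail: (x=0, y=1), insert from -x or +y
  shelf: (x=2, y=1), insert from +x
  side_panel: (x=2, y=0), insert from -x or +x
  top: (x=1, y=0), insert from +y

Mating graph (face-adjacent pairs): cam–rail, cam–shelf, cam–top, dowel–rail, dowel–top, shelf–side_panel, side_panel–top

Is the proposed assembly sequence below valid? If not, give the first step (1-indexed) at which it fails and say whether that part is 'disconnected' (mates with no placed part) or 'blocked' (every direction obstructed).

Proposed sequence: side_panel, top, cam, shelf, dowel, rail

Valid

1. side_panel@(2, 0) [-x clear] — {side_panel}
2. top@(1, 0) [+y clear] — {side_panel, top}
3. cam@(1, 1) [+x clear] — {cam, side_panel, top}
4. shelf@(2, 1) [+x clear] — {cam, shelf, side_panel, top}
5. dowel@(0, 0) [-x clear] — {cam, dowel, shelf, side_panel, top}
6. rail@(0, 1) [-x clear] — {cam, dowel, rail, shelf, side_panel, top}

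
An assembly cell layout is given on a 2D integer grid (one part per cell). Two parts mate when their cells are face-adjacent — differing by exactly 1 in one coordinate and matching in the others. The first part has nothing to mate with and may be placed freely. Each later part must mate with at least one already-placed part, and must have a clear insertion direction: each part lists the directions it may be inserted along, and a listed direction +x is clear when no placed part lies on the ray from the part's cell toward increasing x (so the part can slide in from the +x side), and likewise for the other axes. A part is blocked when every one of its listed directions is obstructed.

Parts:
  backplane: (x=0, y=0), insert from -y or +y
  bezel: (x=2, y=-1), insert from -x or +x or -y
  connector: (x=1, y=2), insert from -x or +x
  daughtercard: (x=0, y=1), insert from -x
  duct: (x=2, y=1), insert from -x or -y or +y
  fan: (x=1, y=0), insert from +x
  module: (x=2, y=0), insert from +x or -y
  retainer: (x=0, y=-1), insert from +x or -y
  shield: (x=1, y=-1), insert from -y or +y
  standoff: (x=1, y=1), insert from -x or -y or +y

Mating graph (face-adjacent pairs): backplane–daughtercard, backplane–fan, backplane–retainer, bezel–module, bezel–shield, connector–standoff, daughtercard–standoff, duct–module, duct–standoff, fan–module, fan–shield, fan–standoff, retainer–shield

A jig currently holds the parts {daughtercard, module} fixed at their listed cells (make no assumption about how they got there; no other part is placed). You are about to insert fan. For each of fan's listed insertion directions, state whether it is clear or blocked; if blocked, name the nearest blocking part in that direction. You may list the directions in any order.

+x: nearest on ray is module@(2, 0) ⇒ blocked

+x: blocked by module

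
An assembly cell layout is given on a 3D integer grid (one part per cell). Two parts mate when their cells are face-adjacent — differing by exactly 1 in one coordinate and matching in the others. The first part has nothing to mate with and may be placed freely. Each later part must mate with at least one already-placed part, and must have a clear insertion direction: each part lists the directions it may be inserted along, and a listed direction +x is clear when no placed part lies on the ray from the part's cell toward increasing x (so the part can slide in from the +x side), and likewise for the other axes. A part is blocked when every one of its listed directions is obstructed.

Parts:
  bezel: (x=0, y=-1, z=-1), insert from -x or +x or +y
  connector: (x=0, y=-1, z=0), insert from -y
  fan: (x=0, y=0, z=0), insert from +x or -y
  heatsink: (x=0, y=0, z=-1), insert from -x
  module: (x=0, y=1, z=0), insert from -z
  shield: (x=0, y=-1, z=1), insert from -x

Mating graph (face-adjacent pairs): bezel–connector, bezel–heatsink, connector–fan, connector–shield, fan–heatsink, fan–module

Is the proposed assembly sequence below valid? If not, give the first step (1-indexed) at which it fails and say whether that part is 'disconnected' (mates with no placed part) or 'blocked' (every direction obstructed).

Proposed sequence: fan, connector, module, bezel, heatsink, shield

Valid

1. fan@(0, 0, 0) [+x clear] — {fan}
2. connector@(0, -1, 0) [-y clear] — {connector, fan}
3. module@(0, 1, 0) [-z clear] — {connector, fan, module}
4. bezel@(0, -1, -1) [-x clear] — {bezel, connector, fan, module}
5. heatsink@(0, 0, -1) [-x clear] — {bezel, connector, fan, heatsink, module}
6. shield@(0, -1, 1) [-x clear] — {bezel, connector, fan, heatsink, module, shield}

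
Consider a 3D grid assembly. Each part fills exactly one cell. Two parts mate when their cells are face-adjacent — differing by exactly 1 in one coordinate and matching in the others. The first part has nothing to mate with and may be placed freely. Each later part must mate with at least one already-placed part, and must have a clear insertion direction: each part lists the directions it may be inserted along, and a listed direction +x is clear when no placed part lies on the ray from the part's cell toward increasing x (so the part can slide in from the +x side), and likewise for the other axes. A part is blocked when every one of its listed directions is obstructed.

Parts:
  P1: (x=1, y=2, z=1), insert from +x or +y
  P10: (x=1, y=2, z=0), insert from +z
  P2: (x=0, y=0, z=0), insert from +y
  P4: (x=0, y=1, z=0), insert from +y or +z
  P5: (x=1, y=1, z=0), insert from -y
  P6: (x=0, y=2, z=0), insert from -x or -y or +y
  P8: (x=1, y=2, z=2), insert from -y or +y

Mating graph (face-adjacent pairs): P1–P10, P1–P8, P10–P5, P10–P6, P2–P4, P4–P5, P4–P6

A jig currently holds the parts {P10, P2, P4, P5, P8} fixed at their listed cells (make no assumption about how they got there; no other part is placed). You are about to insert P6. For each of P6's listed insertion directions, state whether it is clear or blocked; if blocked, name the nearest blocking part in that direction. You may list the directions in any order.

-x: ray from P6(0, 2, 0) has no placed part ⇒ clear
-y: nearest on ray is P4@(0, 1, 0) ⇒ blocked
+y: ray from P6(0, 2, 0) has no placed part ⇒ clear

+y: clear; -x: clear; -y: blocked by P4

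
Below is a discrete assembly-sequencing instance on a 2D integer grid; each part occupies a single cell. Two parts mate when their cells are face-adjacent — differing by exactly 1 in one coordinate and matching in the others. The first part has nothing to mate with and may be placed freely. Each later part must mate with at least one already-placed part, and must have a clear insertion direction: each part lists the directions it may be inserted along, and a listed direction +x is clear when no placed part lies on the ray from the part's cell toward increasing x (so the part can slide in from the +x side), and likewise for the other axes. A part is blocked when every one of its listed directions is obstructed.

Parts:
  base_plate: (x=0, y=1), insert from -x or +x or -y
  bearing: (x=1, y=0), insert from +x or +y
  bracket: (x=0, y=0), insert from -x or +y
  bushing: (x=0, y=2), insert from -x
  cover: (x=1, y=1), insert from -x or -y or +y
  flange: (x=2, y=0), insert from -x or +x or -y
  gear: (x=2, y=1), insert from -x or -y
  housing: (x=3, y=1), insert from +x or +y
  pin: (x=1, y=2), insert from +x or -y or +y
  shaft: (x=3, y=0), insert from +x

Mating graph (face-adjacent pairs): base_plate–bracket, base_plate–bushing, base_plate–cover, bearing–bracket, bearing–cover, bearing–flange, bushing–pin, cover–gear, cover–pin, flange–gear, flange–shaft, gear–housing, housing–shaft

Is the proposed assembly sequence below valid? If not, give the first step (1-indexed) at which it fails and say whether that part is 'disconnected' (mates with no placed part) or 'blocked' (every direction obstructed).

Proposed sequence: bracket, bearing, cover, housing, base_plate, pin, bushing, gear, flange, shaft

Invalid at step 4 (disconnected)

1. bracket@(0, 0) [-x clear] — {bracket}
2. bearing@(1, 0) [+x clear] — {bearing, bracket}
3. cover@(1, 1) [-x clear] — {bearing, bracket, cover}
4. housing@(3, 1) — no placed neighbour ⇒ disconnected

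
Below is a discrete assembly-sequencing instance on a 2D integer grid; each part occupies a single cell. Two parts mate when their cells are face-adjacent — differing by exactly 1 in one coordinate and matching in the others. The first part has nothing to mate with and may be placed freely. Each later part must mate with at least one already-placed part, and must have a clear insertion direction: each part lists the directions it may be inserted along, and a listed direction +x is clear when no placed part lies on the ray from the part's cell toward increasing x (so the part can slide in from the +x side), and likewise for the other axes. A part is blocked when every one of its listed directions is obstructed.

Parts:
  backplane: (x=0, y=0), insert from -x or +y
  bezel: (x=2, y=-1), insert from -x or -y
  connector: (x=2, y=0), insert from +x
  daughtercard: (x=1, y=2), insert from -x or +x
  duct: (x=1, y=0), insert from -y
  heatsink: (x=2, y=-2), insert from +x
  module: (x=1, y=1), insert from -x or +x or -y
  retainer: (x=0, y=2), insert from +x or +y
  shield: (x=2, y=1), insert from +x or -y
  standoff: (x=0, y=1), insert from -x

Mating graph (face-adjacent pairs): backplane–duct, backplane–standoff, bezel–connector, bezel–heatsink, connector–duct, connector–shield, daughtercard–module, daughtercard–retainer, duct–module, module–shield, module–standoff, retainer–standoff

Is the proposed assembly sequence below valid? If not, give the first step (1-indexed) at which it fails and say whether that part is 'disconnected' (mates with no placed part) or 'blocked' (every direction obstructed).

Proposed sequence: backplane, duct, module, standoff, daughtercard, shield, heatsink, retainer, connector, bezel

Invalid at step 7 (disconnected)

1. backplane@(0, 0) [-x clear] — {backplane}
2. duct@(1, 0) [-y clear] — {backplane, duct}
3. module@(1, 1) [-x clear] — {backplane, duct, module}
4. standoff@(0, 1) [-x clear] — {backplane, duct, module, standoff}
5. daughtercard@(1, 2) [-x clear] — {backplane, daughtercard, duct, module, standoff}
6. shield@(2, 1) [+x clear] — {backplane, daughtercard, duct, module, shield, standoff}
7. heatsink@(2, -2) — no placed neighbour ⇒ disconnected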